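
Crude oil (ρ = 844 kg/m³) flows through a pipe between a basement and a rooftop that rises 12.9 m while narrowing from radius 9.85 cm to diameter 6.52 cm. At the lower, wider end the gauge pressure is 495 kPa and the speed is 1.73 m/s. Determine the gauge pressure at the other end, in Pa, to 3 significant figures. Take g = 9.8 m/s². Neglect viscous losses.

The volume flow rate is constant, so v₂ = (A₁/A₂)v₁ = (305/33.4)·1.73 = 15.8 m/s.
Applying Bernoulli between the two ends and solving for P₂: P₂ = P₁ + ½ρ(v₁² − v₂²) − ρgΔh.
P₂ = 495000 + ½·844·(1.73² − 15.8²) − 844·9.8·(+12.9) = 495000 + (-104000) − (107000) = 284000 Pa.

P₂ ≈ 284000 Pa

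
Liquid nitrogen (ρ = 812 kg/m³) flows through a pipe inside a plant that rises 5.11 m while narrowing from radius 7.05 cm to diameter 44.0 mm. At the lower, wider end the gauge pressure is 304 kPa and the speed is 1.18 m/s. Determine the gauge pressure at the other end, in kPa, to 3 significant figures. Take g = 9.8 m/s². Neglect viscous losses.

P₂ = 204 kPa

By continuity, v₂ = v₁·A₁/A₂ = 1.18·(156/15.2) = 12.1 m/s.
Bernoulli: P₁ + ½ρv₁² + ρg h₁ = P₂ + ½ρv₂² + ρg h₂, so P₂ = P₁ + ½ρ(v₁² − v₂²) − ρg(h₂ − h₁).
P₂ = 304000 + ½·812·(1.18² − 12.1²) − 812·9.8·(+5.11) = 304000 + (-59000) − (40700) = 204000 Pa.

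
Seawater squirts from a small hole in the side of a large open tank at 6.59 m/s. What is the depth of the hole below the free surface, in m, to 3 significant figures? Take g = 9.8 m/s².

h ≈ 2.22 m

For a small hole in a large open tank, ½v² = gh, giving h = v²/(2g).
h = 6.59²/(2·9.8) = 43.4/19.60 = 2.22 m.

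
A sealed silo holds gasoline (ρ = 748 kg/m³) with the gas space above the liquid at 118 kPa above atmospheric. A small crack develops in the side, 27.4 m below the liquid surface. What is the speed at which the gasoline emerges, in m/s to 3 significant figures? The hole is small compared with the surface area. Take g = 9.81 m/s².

Take point 1 at the surface (v₁ ≈ 0) and point 2 at the hole (at atmospheric pressure). Bernoulli: P₁ + ρg h = P_atm + ½ρv₂².
With P₁ − P_atm = 118000 Pa, v₂ = √(2gh + 2ΔP/ρ) = √(2·9.81·27.4 + 2·118000/748) = 29.2 m/s.

29.2 m/s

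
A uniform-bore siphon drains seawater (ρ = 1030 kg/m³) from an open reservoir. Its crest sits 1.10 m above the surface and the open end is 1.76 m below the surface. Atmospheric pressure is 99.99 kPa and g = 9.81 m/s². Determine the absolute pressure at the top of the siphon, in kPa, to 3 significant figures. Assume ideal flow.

From the surface to the outlet (both open to atmosphere, surface at rest): v = √(2g·h_out) = √(2·9.81·1.76) = 5.88 m/s.
Continuity keeps v the same throughout the tube; from surface to crest, P_atm + 0 = P_top + ½ρv² + ρg·h_top.
P_top = 99990 − ½·1030·5.88² − 1030·9.81·1.10 = 71100 Pa.

P_top ≈ 71.1 kPa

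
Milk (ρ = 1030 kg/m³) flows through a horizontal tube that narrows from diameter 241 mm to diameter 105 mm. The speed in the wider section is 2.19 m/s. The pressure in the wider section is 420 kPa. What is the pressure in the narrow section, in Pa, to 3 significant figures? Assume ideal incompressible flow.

P₂ ≈ 354000 Pa

The volume flow rate is constant, so v₂ = (A₁/A₂)v₁ = (456/86.6)·2.19 = 11.5 m/s.
With no height change, Bernoulli's equation is P₁ + ½ρv₁² = P₂ + ½ρv₂².
P₂ = P₁ − ½ρ(v₂² − v₁²) = 420000 − ½·1030·(11.5² − 2.19²) = 420000 − 66100 = 354000 Pa.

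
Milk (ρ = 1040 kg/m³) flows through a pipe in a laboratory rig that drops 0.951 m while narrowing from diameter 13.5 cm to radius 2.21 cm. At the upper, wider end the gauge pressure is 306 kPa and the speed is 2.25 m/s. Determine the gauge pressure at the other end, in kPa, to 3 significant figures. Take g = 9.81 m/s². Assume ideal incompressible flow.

Mass conservation (A₁v₁ = A₂v₂) gives v₂ = 2.25 × 143/15.3 = 21.0 m/s.
Applying Bernoulli between the two ends and solving for P₂: P₂ = P₁ + ½ρ(v₁² − v₂²) − ρgΔh.
P₂ = 306000 + ½·1040·(2.25² − 21.0²) − 1040·9.81·(−0.951) = 306000 + (-226000) − (-9700) = 89200 Pa.

P₂ ≈ 89.2 kPa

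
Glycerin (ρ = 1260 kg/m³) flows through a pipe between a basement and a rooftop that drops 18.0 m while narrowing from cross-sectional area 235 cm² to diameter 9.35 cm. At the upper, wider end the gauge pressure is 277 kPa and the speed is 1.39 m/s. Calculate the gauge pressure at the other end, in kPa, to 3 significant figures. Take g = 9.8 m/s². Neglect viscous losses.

486 kPa

Continuity gives A₁v₁ = A₂v₂, so v₂ = (235 cm²)/(68.7 cm²) × 1.39 m/s = 4.76 m/s.
Applying Bernoulli between the two ends and solving for P₂: P₂ = P₁ + ½ρ(v₁² − v₂²) − ρgΔh.
P₂ = 277000 + ½·1260·(1.39² − 4.76²) − 1260·9.8·(−18.0) = 277000 + (-13000) − (-222000) = 486000 Pa.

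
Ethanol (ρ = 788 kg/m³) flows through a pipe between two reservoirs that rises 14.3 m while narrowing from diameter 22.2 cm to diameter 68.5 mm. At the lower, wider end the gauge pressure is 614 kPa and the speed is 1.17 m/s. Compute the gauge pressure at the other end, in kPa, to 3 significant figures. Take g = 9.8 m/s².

By continuity, v₂ = v₁·A₁/A₂ = 1.17·(387/36.9) = 12.3 m/s.
Energy conservation along the streamline gives P₂ = P₁ − ½ρ(v₂² − v₁²) − ρg(h₂ − h₁).
P₂ = 614000 + ½·788·(1.17² − 12.3²) − 788·9.8·(+14.3) = 614000 + (-59000) − (110000) = 445000 Pa.

445 kPa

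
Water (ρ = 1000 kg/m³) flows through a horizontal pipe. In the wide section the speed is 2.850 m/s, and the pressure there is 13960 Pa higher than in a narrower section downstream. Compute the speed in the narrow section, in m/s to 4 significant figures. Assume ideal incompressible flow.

Horizontal Bernoulli: P₁ + ½ρv₁² = P₂ + ½ρv₂², so v₂² = v₁² + 2(P₁ − P₂)/ρ.
v₂ = √(2.850² + 2·13960/1000) = √(8.123 + 27.92) = 6.004 m/s.

v₂ ≈ 6.004 m/s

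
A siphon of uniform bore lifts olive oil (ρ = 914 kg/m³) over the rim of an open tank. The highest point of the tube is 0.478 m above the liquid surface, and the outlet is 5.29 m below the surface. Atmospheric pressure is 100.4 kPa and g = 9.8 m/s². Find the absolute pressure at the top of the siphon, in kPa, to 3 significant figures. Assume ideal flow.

The outlet speed comes from Torricelli: v = √(2g·5.29) = 10.2 m/s.
With constant cross-section the crest speed equals v; applying Bernoulli from the surface up to the crest, P_top = P_atm − ½ρv² − ρg·h_top.
P_top = 100400 − ½·914·10.2² − 914·9.8·0.478 = 48700 Pa.

P_top ≈ 48.7 kPa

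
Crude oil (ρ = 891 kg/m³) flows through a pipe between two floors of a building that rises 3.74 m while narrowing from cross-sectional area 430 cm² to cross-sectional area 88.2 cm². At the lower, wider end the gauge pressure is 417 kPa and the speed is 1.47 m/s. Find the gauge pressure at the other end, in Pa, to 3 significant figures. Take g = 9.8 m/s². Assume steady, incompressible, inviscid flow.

P₂ ≈ 362000 Pa

Mass conservation (A₁v₁ = A₂v₂) gives v₂ = 1.47 × 430/88.2 = 7.17 m/s.
Applying Bernoulli between the two ends and solving for P₂: P₂ = P₁ + ½ρ(v₁² − v₂²) − ρgΔh.
P₂ = 417000 + ½·891·(1.47² − 7.17²) − 891·9.8·(+3.74) = 417000 + (-21900) − (32700) = 362000 Pa.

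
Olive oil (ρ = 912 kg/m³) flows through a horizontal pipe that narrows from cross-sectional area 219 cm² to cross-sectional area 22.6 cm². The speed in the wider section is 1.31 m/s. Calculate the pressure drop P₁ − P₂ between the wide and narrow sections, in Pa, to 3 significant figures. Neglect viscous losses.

Continuity gives A₁v₁ = A₂v₂, so v₂ = (219 cm²)/(22.6 cm²) × 1.31 m/s = 12.7 m/s.
Along the horizontal streamline, P + ½ρv² is constant.
P₁ − P₂ = ½·912·(12.7² − 1.31²) = ½·912·159 = 72700 Pa.

72700 Pa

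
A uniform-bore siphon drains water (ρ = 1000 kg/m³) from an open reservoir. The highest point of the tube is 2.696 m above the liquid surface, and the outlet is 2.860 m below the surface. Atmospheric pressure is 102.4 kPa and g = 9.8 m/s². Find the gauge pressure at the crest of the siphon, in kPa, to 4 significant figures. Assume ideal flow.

From the surface to the outlet (both open to atmosphere, surface at rest): v = √(2g·h_out) = √(2·9.8·2.860) = 7.487 m/s.
Continuity keeps v the same throughout the tube; from surface to crest, P_atm + 0 = P_top + ½ρv² + ρg·h_top.
P_top = 102400 − ½·1000·7.487² − 1000·9.8·2.696 = 47950 Pa. So P_gauge = P_top − P_atm = -54450 Pa.

P_gauge = -54.45 kPa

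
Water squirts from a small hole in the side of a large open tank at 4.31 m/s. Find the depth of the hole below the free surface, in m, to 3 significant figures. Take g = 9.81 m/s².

h ≈ 0.947 m

Inverting v = √(2gh) gives h = v² / 2g.
h = 4.31²/(2·9.81) = 18.6/19.62 = 0.947 m.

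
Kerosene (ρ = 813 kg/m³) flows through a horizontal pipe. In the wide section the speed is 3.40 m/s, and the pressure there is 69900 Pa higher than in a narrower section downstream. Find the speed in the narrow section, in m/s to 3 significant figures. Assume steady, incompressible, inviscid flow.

13.5 m/s

With h₁ = h₂, rearranging Bernoulli gives v₂ = √(v₁² + 2ΔP/ρ).
v₂ = √(3.40² + 2·69900/813) = √(11.6 + 172) = 13.5 m/s.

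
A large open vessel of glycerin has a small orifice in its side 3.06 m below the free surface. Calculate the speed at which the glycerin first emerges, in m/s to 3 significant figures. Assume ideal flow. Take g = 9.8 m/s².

7.74 m/s

Bernoulli from surface to hole (P equal, v_surface ≈ 0): v = √(2gh) = √(2×9.8×3.06) = 7.74 m/s.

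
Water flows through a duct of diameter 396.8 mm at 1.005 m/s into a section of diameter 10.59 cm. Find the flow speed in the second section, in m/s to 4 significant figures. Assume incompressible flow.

v₂ ≈ 14.11 m/s

Mass conservation (A₁v₁ = A₂v₂) gives v₂ = 1.005 × 1237/88.08 = 14.11 m/s.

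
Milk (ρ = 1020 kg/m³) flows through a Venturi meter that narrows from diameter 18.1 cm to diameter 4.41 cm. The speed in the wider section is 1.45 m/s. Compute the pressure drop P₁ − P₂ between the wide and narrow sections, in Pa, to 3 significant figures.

Continuity gives A₁v₁ = A₂v₂, so v₂ = (257 cm²)/(15.3 cm²) × 1.45 m/s = 24.4 m/s.
Along the horizontal streamline, P + ½ρv² is constant.
P₁ − P₂ = ½·1020·(24.4² − 1.45²) = ½·1020·595 = 303000 Pa.

ΔP ≈ 303000 Pa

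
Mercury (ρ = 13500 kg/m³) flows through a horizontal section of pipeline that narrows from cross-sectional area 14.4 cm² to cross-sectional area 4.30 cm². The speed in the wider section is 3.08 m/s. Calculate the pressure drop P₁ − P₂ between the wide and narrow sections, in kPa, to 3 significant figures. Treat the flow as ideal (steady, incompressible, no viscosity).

Mass conservation (A₁v₁ = A₂v₂) gives v₂ = 3.08 × 14.4/4.30 = 10.3 m/s.
Bernoulli (h₁ = h₂): P₁ − P₂ = ½ρ(v₂² − v₁²).
P₁ − P₂ = ½·13500·(10.3² − 3.08²) = ½·13500·96.9 = 654000 Pa.

ΔP ≈ 654 kPa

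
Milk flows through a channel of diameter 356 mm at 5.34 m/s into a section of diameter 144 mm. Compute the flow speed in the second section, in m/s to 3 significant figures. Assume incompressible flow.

Continuity gives A₁v₁ = A₂v₂, so v₂ = (995 cm²)/(163 cm²) × 5.34 m/s = 32.6 m/s.

v₂ ≈ 32.6 m/s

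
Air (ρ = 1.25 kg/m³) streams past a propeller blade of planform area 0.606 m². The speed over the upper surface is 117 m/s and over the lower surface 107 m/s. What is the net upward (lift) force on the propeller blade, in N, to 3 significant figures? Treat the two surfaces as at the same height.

With equal heights on the two surfaces, Bernoulli gives P_lower − P_upper = ½ρ(v_upper² − v_lower²).
ΔP = ½·1.25·(117² − 107²) = 1400 Pa.
Lift = ΔP · A = 1400 × 0.606 = 848 N.

F = 848 N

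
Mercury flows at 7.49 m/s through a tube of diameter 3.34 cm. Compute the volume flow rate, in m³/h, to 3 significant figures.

Q ≈ 23.6 m³/h

Q = A·v = 0.000876 m² × 7.49 m/s = 0.00656 m³/s.
Converting: 0.00656 m³/s × 3600 = 23.6 m³/h.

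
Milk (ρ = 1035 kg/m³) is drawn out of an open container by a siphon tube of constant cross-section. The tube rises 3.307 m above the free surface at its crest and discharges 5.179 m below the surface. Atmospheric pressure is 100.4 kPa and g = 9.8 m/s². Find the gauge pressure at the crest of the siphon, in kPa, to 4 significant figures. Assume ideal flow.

Bernoulli surface→outlet gives ½v² = g·h_out, so v = √(2·9.8·5.179) = 10.08 m/s.
With constant cross-section the crest speed equals v; applying Bernoulli from the surface up to the crest, P_top = P_atm − ½ρv² − ρg·h_top.
P_top = 100400 − ½·1035·10.08² − 1035·9.8·3.307 = 14330 Pa. So P_gauge = P_top − P_atm = -86070 Pa.

P_gauge = -86.07 kPa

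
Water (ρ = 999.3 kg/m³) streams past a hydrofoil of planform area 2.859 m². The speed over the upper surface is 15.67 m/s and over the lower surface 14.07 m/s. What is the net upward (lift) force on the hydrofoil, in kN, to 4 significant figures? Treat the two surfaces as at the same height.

With equal heights on the two surfaces, Bernoulli gives P_lower − P_upper = ½ρ(v_upper² − v_lower²).
ΔP = ½·999.3·(15.67² − 14.07²) = 23780 Pa.
Lift = ΔP · A = 23780 × 2.859 = 67970 N.

F ≈ 67.97 kN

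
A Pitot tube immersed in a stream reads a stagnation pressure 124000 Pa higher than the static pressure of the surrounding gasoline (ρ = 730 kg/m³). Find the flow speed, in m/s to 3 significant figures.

Bernoulli between the free stream and the stagnation point: ½ρv² = P_stag − P_static.
v = √(2ΔP/ρ) = √(2·124000/730) = 18.4 m/s.

v = 18.4 m/s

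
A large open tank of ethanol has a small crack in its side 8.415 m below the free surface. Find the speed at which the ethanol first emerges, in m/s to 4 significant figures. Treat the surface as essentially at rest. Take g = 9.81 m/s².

Bernoulli from surface to hole (P equal, v_surface ≈ 0): v = √(2gh) = √(2×9.81×8.415) = 12.85 m/s.

v = 12.85 m/s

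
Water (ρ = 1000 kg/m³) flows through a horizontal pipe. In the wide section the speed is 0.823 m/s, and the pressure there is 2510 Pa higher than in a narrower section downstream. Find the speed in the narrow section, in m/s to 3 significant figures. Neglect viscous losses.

2.39 m/s

With h₁ = h₂, rearranging Bernoulli gives v₂ = √(v₁² + 2ΔP/ρ).
v₂ = √(0.823² + 2·2510/1000) = √(0.677 + 5.02) = 2.39 m/s.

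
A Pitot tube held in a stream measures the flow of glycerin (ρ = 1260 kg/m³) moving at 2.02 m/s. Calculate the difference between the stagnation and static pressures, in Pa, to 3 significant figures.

At the stagnation point the flow is brought to rest, so Bernoulli gives P_stag − P_static = ½ρv².
ΔP = ½·1260·2.02² = 2570 Pa.

ΔP ≈ 2570 Pa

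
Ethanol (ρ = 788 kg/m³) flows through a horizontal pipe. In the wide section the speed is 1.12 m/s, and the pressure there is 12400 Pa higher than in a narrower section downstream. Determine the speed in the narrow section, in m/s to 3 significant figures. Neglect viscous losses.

With h₁ = h₂, rearranging Bernoulli gives v₂ = √(v₁² + 2ΔP/ρ).
v₂ = √(1.12² + 2·12400/788) = √(1.25 + 31.5) = 5.72 m/s.

v₂ ≈ 5.72 m/s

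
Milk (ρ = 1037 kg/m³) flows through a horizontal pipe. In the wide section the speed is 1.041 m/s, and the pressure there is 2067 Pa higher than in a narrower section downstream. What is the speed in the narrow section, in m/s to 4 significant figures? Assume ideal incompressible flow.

2.252 m/s

Along the level pipe P + ½ρv² is conserved, hence v₂² = v₁² + 2(P₁ − P₂)/ρ.
v₂ = √(1.041² + 2·2067/1037) = √(1.084 + 3.986) = 2.252 m/s.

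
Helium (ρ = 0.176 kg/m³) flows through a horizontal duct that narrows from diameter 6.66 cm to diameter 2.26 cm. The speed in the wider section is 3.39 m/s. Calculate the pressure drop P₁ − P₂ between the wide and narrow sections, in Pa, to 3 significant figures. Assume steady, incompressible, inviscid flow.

ΔP = 75.3 Pa

The volume flow rate is constant, so v₂ = (A₁/A₂)v₁ = (34.8/4.01)·3.39 = 29.4 m/s.
Along the horizontal streamline, P + ½ρv² is constant.
P₁ − P₂ = ½·0.176·(29.4² − 3.39²) = ½·0.176·855 = 75.3 Pa.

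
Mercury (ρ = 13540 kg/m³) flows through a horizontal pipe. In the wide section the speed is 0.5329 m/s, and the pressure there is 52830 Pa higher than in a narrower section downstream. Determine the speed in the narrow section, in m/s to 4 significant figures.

v₂ ≈ 2.844 m/s

Along the level pipe P + ½ρv² is conserved, hence v₂² = v₁² + 2(P₁ − P₂)/ρ.
v₂ = √(0.5329² + 2·52830/13540) = √(0.2840 + 7.804) = 2.844 m/s.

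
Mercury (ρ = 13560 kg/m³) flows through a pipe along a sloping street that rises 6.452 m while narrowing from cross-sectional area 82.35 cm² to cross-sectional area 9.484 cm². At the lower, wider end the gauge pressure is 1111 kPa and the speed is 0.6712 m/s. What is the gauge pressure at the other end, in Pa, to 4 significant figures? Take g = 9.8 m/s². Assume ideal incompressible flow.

P₂ = 26370 Pa

Mass conservation (A₁v₁ = A₂v₂) gives v₂ = 0.6712 × 82.35/9.484 = 5.828 m/s.
Energy conservation along the streamline gives P₂ = P₁ − ½ρ(v₂² − v₁²) − ρg(h₂ − h₁).
P₂ = 1111000 + ½·13560·(0.6712² − 5.828²) − 13560·9.8·(+6.452) = 1111000 + (-227200) − (857400) = 26370 Pa.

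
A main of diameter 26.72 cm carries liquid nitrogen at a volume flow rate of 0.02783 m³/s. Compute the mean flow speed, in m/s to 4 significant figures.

0.4963 m/s

Q = 0.02783 m³/s = 0.02783 m³/s.
v = Q/A = 0.02783 / 0.05607 = 0.4963 m/s.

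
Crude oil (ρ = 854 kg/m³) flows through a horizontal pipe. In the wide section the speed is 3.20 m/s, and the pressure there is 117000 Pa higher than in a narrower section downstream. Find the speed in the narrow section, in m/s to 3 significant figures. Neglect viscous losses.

With h₁ = h₂, rearranging Bernoulli gives v₂ = √(v₁² + 2ΔP/ρ).
v₂ = √(3.20² + 2·117000/854) = √(10.2 + 274) = 16.9 m/s.

v₂ ≈ 16.9 m/s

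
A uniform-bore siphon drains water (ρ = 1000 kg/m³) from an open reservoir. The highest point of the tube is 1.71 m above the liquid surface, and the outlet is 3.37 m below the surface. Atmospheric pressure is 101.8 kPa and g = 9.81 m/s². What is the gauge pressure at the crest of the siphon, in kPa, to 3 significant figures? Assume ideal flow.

The outlet speed comes from Torricelli: v = √(2g·3.37) = 8.13 m/s.
The bore is uniform, so the speed at the crest is the same v. Bernoulli surface→crest: P_atm = P_top + ½ρv² + ρg·h_top.
P_top = 101800 − ½·1000·8.13² − 1000·9.81·1.71 = 52000 Pa. So P_gauge = P_top − P_atm = -49800 Pa.

P_gauge ≈ -49.8 kPa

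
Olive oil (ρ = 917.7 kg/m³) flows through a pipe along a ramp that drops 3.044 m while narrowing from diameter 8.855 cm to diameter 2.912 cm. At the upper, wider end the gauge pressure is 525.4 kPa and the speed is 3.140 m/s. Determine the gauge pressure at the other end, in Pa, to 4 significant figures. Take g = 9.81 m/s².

By continuity, v₂ = v₁·A₁/A₂ = 3.140·(61.58/6.660) = 29.04 m/s.
Bernoulli: P₁ + ½ρv₁² + ρg h₁ = P₂ + ½ρv₂² + ρg h₂, so P₂ = P₁ + ½ρ(v₁² − v₂²) − ρg(h₂ − h₁).
P₂ = 525400 + ½·917.7·(3.140² − 29.04²) − 917.7·9.81·(−3.044) = 525400 + (-382300) − (-27400) = 170500 Pa.

P₂ ≈ 170500 Pa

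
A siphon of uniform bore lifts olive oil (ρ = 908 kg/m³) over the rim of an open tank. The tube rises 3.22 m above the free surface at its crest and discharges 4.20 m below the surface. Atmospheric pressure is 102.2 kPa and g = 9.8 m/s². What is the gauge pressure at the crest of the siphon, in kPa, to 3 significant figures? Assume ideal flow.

From the surface to the outlet (both open to atmosphere, surface at rest): v = √(2g·h_out) = √(2·9.8·4.20) = 9.07 m/s.
The bore is uniform, so the speed at the crest is the same v. Bernoulli surface→crest: P_atm = P_top + ½ρv² + ρg·h_top.
P_top = 102200 − ½·908·9.07² − 908·9.8·3.22 = 36200 Pa. So P_gauge = P_top − P_atm = -66000 Pa.

P_gauge ≈ -66.0 kPa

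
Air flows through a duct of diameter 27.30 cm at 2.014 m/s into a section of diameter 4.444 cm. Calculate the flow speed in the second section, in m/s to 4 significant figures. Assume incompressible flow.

v₂ ≈ 76.00 m/s

Mass conservation (A₁v₁ = A₂v₂) gives v₂ = 2.014 × 585.3/15.51 = 76.00 m/s.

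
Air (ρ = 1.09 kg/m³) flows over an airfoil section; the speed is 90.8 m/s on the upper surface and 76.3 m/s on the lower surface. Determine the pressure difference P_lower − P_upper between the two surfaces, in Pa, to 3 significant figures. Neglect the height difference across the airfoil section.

ΔP = 1320 Pa

The pressure is lower where the speed is higher: ΔP = ½ρ(v_up² − v_low²).
ΔP = ½·1.09·(90.8² − 76.3²) = 1320 Pa.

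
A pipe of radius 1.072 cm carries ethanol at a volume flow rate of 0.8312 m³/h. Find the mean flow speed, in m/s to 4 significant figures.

v ≈ 0.6395 m/s

Q = 0.8312 m³/h = 0.0002309 m³/s.
v = Q/A = 0.0002309 / 0.0003610 = 0.6395 m/s.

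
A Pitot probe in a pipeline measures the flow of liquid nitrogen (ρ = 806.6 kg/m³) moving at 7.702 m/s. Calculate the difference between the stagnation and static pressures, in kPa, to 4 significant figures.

The dynamic pressure equals the rise in static pressure at the stagnation point: ΔP = ½ρv².
ΔP = ½·806.6·7.702² = 23920 Pa.

23.92 kPa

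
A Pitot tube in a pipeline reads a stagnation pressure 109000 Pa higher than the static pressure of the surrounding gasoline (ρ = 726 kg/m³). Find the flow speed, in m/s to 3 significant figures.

v ≈ 17.3 m/s

Bernoulli between the free stream and the stagnation point: ½ρv² = P_stag − P_static.
v = √(2ΔP/ρ) = √(2·109000/726) = 17.3 m/s.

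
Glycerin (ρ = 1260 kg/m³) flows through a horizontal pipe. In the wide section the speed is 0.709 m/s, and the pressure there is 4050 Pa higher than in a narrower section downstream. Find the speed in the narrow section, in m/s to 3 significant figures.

Along the level pipe P + ½ρv² is conserved, hence v₂² = v₁² + 2(P₁ − P₂)/ρ.
v₂ = √(0.709² + 2·4050/1260) = √(0.503 + 6.43) = 2.63 m/s.

2.63 m/s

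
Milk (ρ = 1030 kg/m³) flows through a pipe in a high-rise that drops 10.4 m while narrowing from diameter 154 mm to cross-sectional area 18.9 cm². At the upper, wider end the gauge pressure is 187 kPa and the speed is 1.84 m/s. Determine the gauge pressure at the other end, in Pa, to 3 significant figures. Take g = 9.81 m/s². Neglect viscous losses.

P₂ ≈ 124000 Pa

By continuity, v₂ = v₁·A₁/A₂ = 1.84·(186/18.9) = 18.1 m/s.
Bernoulli: P₁ + ½ρv₁² + ρg h₁ = P₂ + ½ρv₂² + ρg h₂, so P₂ = P₁ + ½ρ(v₁² − v₂²) − ρg(h₂ − h₁).
P₂ = 187000 + ½·1030·(1.84² − 18.1²) − 1030·9.81·(−10.4) = 187000 + (-168000) − (-105000) = 124000 Pa.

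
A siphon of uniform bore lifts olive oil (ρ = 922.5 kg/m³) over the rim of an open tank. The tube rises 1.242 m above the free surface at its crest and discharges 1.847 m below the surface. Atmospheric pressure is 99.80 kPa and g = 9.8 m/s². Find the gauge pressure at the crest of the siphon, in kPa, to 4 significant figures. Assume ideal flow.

Bernoulli surface→outlet gives ½v² = g·h_out, so v = √(2·9.8·1.847) = 6.017 m/s.
The bore is uniform, so the speed at the crest is the same v. Bernoulli surface→crest: P_atm = P_top + ½ρv² + ρg·h_top.
P_top = 99800 − ½·922.5·6.017² − 922.5·9.8·1.242 = 71870 Pa. So P_gauge = P_top − P_atm = -27930 Pa.

-27.93 kPa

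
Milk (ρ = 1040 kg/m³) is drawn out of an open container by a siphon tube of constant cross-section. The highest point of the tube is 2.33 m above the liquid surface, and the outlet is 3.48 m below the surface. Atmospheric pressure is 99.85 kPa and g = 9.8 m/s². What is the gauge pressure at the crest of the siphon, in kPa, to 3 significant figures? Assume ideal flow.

From the surface to the outlet (both open to atmosphere, surface at rest): v = √(2g·h_out) = √(2·9.8·3.48) = 8.26 m/s.
With constant cross-section the crest speed equals v; applying Bernoulli from the surface up to the crest, P_top = P_atm − ½ρv² − ρg·h_top.
P_top = 99850 − ½·1040·8.26² − 1040·9.8·2.33 = 40600 Pa. So P_gauge = P_top − P_atm = -59200 Pa.

P_gauge ≈ -59.2 kPa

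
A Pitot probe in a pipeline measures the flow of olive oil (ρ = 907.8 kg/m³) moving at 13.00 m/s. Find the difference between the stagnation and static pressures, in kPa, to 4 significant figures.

76.71 kPa

The dynamic pressure equals the rise in static pressure at the stagnation point: ΔP = ½ρv².
ΔP = ½·907.8·13.00² = 76710 Pa.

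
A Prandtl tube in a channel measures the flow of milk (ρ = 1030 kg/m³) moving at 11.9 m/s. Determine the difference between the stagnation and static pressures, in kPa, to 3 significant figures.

The dynamic pressure equals the rise in static pressure at the stagnation point: ΔP = ½ρv².
ΔP = ½·1030·11.9² = 72900 Pa.

ΔP ≈ 72.9 kPa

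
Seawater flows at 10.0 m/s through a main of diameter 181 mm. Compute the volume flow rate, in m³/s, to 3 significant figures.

Q ≈ 0.257 m³/s

Q = A·v = 0.0257 m² × 10.0 m/s = 0.257 m³/s.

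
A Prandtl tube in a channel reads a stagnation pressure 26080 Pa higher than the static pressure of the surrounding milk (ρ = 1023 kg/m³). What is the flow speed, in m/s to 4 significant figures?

v = 7.141 m/s

The dynamic pressure equals the rise in static pressure at the stagnation point: ΔP = ½ρv².
v = √(2ΔP/ρ) = √(2·26080/1023) = 7.141 m/s.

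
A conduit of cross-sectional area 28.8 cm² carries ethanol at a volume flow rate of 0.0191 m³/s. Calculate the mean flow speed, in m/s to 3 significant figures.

v ≈ 6.63 m/s

Q = 0.0191 m³/s = 0.0191 m³/s.
v = Q/A = 0.0191 / 0.00288 = 6.63 m/s.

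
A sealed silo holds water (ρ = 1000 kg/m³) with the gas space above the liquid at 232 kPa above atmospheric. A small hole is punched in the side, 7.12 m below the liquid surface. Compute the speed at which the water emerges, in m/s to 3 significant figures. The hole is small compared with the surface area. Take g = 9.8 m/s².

v = 24.6 m/s

Take point 1 at the surface (v₁ ≈ 0) and point 2 at the hole (at atmospheric pressure). Bernoulli: P₁ + ρg h = P_atm + ½ρv₂².
With P₁ − P_atm = 232000 Pa, v₂ = √(2gh + 2ΔP/ρ) = √(2·9.8·7.12 + 2·232000/1000) = 24.6 m/s.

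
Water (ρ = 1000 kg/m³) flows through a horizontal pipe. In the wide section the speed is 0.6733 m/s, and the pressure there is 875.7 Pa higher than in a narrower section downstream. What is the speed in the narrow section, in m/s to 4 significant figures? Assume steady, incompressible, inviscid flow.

v₂ ≈ 1.485 m/s

Along the level pipe P + ½ρv² is conserved, hence v₂² = v₁² + 2(P₁ − P₂)/ρ.
v₂ = √(0.6733² + 2·875.7/1000) = √(0.4533 + 1.751) = 1.485 m/s.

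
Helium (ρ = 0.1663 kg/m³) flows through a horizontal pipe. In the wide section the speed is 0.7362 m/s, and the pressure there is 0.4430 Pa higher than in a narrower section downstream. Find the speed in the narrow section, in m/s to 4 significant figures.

v₂ ≈ 2.423 m/s

Horizontal Bernoulli: P₁ + ½ρv₁² = P₂ + ½ρv₂², so v₂² = v₁² + 2(P₁ − P₂)/ρ.
v₂ = √(0.7362² + 2·0.4430/0.1663) = √(0.5420 + 5.328) = 2.423 m/s.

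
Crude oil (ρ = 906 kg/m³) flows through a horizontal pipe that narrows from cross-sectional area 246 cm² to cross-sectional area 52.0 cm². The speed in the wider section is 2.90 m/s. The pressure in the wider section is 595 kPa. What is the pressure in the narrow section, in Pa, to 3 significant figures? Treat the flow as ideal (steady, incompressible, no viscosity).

P₂ ≈ 514000 Pa

Mass conservation (A₁v₁ = A₂v₂) gives v₂ = 2.90 × 246/52.0 = 13.7 m/s.
Bernoulli (h₁ = h₂): P₁ − P₂ = ½ρ(v₂² − v₁²).
P₂ = P₁ − ½ρ(v₂² − v₁²) = 595000 − ½·906·(13.7² − 2.90²) = 595000 − 81500 = 514000 Pa.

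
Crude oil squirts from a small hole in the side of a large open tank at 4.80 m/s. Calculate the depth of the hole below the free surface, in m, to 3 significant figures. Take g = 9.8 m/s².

For a small hole in a large open tank, ½v² = gh, giving h = v²/(2g).
h = 4.80²/(2·9.8) = 23.0/19.60 = 1.18 m.

1.18 m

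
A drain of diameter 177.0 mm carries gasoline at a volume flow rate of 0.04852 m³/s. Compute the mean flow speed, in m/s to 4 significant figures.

v ≈ 1.972 m/s

Q = 0.04852 m³/s = 0.04852 m³/s.
v = Q/A = 0.04852 / 0.02461 = 1.972 m/s.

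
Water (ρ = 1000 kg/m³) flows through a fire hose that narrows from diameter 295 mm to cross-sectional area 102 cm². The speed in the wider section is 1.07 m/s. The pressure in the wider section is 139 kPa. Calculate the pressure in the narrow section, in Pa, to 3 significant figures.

The volume flow rate is constant, so v₂ = (A₁/A₂)v₁ = (683/102)·1.07 = 7.17 m/s.
Bernoulli (h₁ = h₂): P₁ − P₂ = ½ρ(v₂² − v₁²).
P₂ = P₁ − ½ρ(v₂² − v₁²) = 139000 − ½·1000·(7.17² − 1.07²) = 139000 − 25100 = 114000 Pa.

P₂ ≈ 114000 Pa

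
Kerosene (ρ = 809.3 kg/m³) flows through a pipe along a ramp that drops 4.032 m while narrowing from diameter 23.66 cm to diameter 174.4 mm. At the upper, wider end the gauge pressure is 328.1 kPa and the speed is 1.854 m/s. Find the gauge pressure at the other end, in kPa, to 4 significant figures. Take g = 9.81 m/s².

356.8 kPa

The volume flow rate is constant, so v₂ = (A₁/A₂)v₁ = (439.7/238.9)·1.854 = 3.412 m/s.
Applying Bernoulli between the two ends and solving for P₂: P₂ = P₁ + ½ρ(v₁² − v₂²) − ρgΔh.
P₂ = 328100 + ½·809.3·(1.854² − 3.412²) − 809.3·9.81·(−4.032) = 328100 + (-3321) − (-32010) = 356800 Pa.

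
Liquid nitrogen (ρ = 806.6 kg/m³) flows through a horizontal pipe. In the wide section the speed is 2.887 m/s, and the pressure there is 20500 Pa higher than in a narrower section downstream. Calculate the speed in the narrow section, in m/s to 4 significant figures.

With h₁ = h₂, rearranging Bernoulli gives v₂ = √(v₁² + 2ΔP/ρ).
v₂ = √(2.887² + 2·20500/806.6) = √(8.335 + 50.83) = 7.692 m/s.

7.692 m/s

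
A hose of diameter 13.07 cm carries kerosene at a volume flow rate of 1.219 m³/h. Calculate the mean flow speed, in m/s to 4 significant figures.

v ≈ 0.02524 m/s

Q = 1.219 m³/h = 0.0003386 m³/s.
v = Q/A = 0.0003386 / 0.01342 = 0.02524 m/s.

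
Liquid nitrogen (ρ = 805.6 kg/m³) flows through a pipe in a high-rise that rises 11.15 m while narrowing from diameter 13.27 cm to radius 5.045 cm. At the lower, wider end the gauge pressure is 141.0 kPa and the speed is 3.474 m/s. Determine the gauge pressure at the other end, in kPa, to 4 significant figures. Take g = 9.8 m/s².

Continuity gives A₁v₁ = A₂v₂, so v₂ = (138.3 cm²)/(79.96 cm²) × 3.474 m/s = 6.009 m/s.
Applying Bernoulli between the two ends and solving for P₂: P₂ = P₁ + ½ρ(v₁² − v₂²) − ρgΔh.
P₂ = 141000 + ½·805.6·(3.474² − 6.009²) − 805.6·9.8·(+11.15) = 141000 + (-9682) − (88030) = 43290 Pa.

P₂ ≈ 43.29 kPa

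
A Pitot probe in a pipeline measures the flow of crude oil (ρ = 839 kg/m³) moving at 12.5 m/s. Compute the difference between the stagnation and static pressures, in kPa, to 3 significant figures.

Bernoulli between the free stream and the stagnation point: ½ρv² = P_stag − P_static.
ΔP = ½·839·12.5² = 65500 Pa.

ΔP ≈ 65.5 kPa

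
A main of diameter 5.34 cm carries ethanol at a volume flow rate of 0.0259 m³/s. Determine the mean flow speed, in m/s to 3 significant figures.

Q = 0.0259 m³/s = 0.0259 m³/s.
v = Q/A = 0.0259 / 0.00224 = 11.6 m/s.

11.6 m/s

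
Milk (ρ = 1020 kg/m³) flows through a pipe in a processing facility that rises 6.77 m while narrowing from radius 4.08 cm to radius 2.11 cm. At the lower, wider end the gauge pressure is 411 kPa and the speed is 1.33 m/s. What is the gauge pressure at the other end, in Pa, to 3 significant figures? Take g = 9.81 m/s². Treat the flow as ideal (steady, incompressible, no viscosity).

The volume flow rate is constant, so v₂ = (A₁/A₂)v₁ = (52.3/14.0)·1.33 = 4.97 m/s.
Applying Bernoulli between the two ends and solving for P₂: P₂ = P₁ + ½ρ(v₁² − v₂²) − ρgΔh.
P₂ = 411000 + ½·1020·(1.33² − 4.97²) − 1020·9.81·(+6.77) = 411000 + (-11700) − (67700) = 332000 Pa.

P₂ ≈ 332000 Pa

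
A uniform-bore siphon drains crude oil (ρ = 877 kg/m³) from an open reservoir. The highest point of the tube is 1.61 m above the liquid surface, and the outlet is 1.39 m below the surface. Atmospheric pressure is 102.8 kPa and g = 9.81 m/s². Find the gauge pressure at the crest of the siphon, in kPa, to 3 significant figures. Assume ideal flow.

P_gauge = -25.8 kPa

The outlet speed comes from Torricelli: v = √(2g·1.39) = 5.22 m/s.
With constant cross-section the crest speed equals v; applying Bernoulli from the surface up to the crest, P_top = P_atm − ½ρv² − ρg·h_top.
P_top = 102800 − ½·877·5.22² − 877·9.81·1.61 = 77000 Pa. So P_gauge = P_top − P_atm = -25800 Pa.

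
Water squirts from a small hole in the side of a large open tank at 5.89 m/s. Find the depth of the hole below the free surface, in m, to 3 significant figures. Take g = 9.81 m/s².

Torricelli: v = √(2gh), so h = v²/(2g).
h = 5.89²/(2·9.81) = 34.7/19.62 = 1.77 m.

h ≈ 1.77 m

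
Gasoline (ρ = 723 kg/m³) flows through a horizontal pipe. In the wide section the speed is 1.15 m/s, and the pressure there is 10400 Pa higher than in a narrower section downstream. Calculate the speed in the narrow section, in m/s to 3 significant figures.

v₂ ≈ 5.49 m/s

With h₁ = h₂, rearranging Bernoulli gives v₂ = √(v₁² + 2ΔP/ρ).
v₂ = √(1.15² + 2·10400/723) = √(1.32 + 28.8) = 5.49 m/s.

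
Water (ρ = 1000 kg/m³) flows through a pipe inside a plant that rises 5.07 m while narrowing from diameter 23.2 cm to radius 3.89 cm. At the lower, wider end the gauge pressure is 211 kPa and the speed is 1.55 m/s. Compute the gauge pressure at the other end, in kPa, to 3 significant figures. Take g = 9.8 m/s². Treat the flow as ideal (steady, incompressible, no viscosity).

By continuity, v₂ = v₁·A₁/A₂ = 1.55·(423/47.5) = 13.8 m/s.
Bernoulli: P₁ + ½ρv₁² + ρg h₁ = P₂ + ½ρv₂² + ρg h₂, so P₂ = P₁ + ½ρ(v₁² − v₂²) − ρg(h₂ − h₁).
P₂ = 211000 + ½·1000·(1.55² − 13.8²) − 1000·9.8·(+5.07) = 211000 + (-93800) − (49700) = 67500 Pa.

P₂ ≈ 67.5 kPa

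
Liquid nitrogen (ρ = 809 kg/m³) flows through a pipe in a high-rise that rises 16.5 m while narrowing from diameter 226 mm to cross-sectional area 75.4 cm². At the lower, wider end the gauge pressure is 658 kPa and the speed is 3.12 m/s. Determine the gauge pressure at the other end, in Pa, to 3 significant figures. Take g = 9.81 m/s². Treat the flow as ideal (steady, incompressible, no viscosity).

The volume flow rate is constant, so v₂ = (A₁/A₂)v₁ = (401/75.4)·3.12 = 16.6 m/s.
Bernoulli: P₁ + ½ρv₁² + ρg h₁ = P₂ + ½ρv₂² + ρg h₂, so P₂ = P₁ + ½ρ(v₁² − v₂²) − ρg(h₂ − h₁).
P₂ = 658000 + ½·809·(3.12² − 16.6²) − 809·9.81·(+16.5) = 658000 + (-108000) − (131000) = 420000 Pa.

420000 Pa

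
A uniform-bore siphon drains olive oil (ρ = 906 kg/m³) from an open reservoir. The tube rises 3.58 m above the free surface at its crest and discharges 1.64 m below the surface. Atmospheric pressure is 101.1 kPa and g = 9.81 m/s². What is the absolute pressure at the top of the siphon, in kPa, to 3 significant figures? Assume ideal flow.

54.7 kPa

Bernoulli surface→outlet gives ½v² = g·h_out, so v = √(2·9.81·1.64) = 5.67 m/s.
Continuity keeps v the same throughout the tube; from surface to crest, P_atm + 0 = P_top + ½ρv² + ρg·h_top.
P_top = 101100 − ½·906·5.67² − 906·9.81·3.58 = 54700 Pa.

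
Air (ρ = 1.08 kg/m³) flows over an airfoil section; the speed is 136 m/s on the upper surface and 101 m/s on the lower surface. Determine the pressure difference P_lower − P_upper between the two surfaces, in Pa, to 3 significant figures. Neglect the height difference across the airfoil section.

ΔP ≈ 4480 Pa

The pressure is lower where the speed is higher: ΔP = ½ρ(v_up² − v_low²).
ΔP = ½·1.08·(136² − 101²) = 4480 Pa.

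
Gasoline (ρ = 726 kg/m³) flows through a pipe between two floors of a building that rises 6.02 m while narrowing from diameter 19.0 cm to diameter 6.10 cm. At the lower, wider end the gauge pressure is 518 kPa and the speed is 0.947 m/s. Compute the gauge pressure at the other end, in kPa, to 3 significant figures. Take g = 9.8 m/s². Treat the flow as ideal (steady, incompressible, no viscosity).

P₂ = 445 kPa

Continuity gives A₁v₁ = A₂v₂, so v₂ = (284 cm²)/(29.2 cm²) × 0.947 m/s = 9.19 m/s.
Energy conservation along the streamline gives P₂ = P₁ − ½ρ(v₂² − v₁²) − ρg(h₂ − h₁).
P₂ = 518000 + ½·726·(0.947² − 9.19²) − 726·9.8·(+6.02) = 518000 + (-30300) − (42800) = 445000 Pa.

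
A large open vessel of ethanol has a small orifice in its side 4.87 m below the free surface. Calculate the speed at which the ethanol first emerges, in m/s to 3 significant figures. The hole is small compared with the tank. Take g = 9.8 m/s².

v ≈ 9.77 m/s

Torricelli's result v = √(2gh) gives v = √(2·9.8·4.87) = 9.77 m/s.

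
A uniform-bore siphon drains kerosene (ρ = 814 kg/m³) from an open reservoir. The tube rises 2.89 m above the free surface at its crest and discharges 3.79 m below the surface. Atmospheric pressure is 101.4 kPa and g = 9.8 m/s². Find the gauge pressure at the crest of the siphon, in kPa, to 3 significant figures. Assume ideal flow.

P_gauge = -53.3 kPa

The outlet speed comes from Torricelli: v = √(2g·3.79) = 8.62 m/s.
Continuity keeps v the same throughout the tube; from surface to crest, P_atm + 0 = P_top + ½ρv² + ρg·h_top.
P_top = 101400 − ½·814·8.62² − 814·9.8·2.89 = 48100 Pa. So P_gauge = P_top − P_atm = -53300 Pa.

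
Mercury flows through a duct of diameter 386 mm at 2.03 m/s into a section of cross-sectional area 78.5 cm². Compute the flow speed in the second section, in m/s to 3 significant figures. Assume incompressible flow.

v₂ ≈ 30.3 m/s

Continuity gives A₁v₁ = A₂v₂, so v₂ = (1170 cm²)/(78.5 cm²) × 2.03 m/s = 30.3 m/s.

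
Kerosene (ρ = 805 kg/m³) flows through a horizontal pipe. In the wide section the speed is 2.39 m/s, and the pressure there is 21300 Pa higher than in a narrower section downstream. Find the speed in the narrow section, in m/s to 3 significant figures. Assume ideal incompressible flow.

Horizontal Bernoulli: P₁ + ½ρv₁² = P₂ + ½ρv₂², so v₂² = v₁² + 2(P₁ − P₂)/ρ.
v₂ = √(2.39² + 2·21300/805) = √(5.71 + 52.9) = 7.66 m/s.

v₂ ≈ 7.66 m/s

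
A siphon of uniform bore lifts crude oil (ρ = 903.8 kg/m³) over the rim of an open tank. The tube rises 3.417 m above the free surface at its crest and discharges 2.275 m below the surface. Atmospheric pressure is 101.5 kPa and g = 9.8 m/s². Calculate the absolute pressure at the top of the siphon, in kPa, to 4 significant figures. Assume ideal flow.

The outlet speed comes from Torricelli: v = √(2g·2.275) = 6.678 m/s.
Continuity keeps v the same throughout the tube; from surface to crest, P_atm + 0 = P_top + ½ρv² + ρg·h_top.
P_top = 101500 − ½·903.8·6.678² − 903.8·9.8·3.417 = 51080 Pa.

P_top = 51.08 kPa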